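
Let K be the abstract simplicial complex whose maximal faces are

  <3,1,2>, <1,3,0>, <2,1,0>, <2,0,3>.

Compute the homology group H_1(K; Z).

H_1 ≅ 0.

Order the vertices as 0 < 1 < 2 < 3. Listing each simplex with vertices in this order, K has dimension 2 with simplices:

  0-simplices (4): [0], [1], [2], [3]
  1-simplices (6): [0,1], [0,2], [0,3], [1,2], [1,3], [2,3]
  2-simplices (4): [0,1,2], [0,1,3], [0,2,3], [1,2,3]

so the chain groups are C_0 ≅ Z^4, C_1 ≅ Z^6, C_2 ≅ Z^4.

∂_1: C_1 → C_0 is given by ∂[p,q] = [q] − [p]. For instance
  ∂[2,3] = [3] − [2].
This gives a 4×6 integer matrix of rank 3; reducing to Smith normal form yields diagonal entries (1,1,1).

Boundary ∂_2: C_2 → C_1 maps a triangle to the signed sum of its edges. For instance
  ∂[0,1,3] = [1,3] − [0,3] + [0,1],
  ∂[0,1,2] = [1,2] − [0,2] + [0,1].
The 6×4 boundary matrix has rank 3 and Smith normal form diag(1,1,1).

From H_k ≅ ker(∂_k) / im(∂_{k+1}) we obtain:

  H_1: rank ker ∂_1 − rank ∂_2 = (6 − 3) − 3 = 0, and the invariant factors of ∂_2 are all 1, so H_1 = 0.

(K is a triangulation of the 2-sphere S^2.)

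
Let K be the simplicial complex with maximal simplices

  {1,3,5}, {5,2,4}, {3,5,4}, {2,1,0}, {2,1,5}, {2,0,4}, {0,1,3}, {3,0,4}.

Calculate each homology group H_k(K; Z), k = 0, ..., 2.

H_0 ≅ Z,  H_1 = 0,  H_2 ≅ Z.

Fix the vertex order 0 < 1 < 2 < 3 < 4 < 5 and write every simplex with vertices in increasing order. Then dim K = 2 and the simplices of K are:

  0-simplices (6): [0], [1], [2], [3], [4], [5]
  1-simplices (12): [0,1], [0,2], [0,3], [0,4], [1,2], [1,3], [1,5], [2,4], [2,5], [3,4], [3,5], [4,5]
  2-simplices (8): [0,1,2], [0,1,3], [0,2,4], [0,3,4], [1,2,5], [1,3,5], [2,4,5], [3,4,5]

Hence C_0 ≅ Z^6, C_1 ≅ Z^12, C_2 ≅ Z^8.

The boundary map ∂_1: C_1 → C_0 sends each edge [p,q] (with p < q) to q − p. For instance
  ∂[4,5] = [5] − [4].
As a 6×12 matrix over Z this has rank 5, with invariant factors (1,1,1,1,1).

∂_2: C_2 → C_1 sends each 2-simplex [p,q,r] to [q,r] − [p,r] + [p,q]. For instance
  ∂[3,4,5] = [4,5] − [3,5] + [3,4],
  ∂[2,4,5] = [4,5] − [2,5] + [2,4].
As a 12×8 matrix over Z this has rank 7, with invariant factors (1,1,1,1,1,1,1).

From H_k ≅ ker(∂_k) / im(∂_{k+1}) we obtain:

  H_0: rank C_0 − rank ∂_1 = 6 − 5 = 1, and the invariant factors of ∂_1 are all 1, so H_0 ≅ Z.
  H_1: rank ker ∂_1 − rank ∂_2 = (12 − 5) − 7 = 0, and the invariant factors of ∂_2 are all 1, so H_1 ≅ 0.
  H_2: rank ker ∂_2 − rank ∂_3 = (8 − 7) − 0 = 1, and there is no ∂_3, so H_2 ≅ Z.

(K is a triangulation of the 2-sphere S^2.)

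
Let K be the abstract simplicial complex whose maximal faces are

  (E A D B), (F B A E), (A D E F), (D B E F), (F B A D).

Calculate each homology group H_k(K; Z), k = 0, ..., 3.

Fix the vertex order A < B < D < E < F and write every simplex with vertices in increasing order. Then dim K = 3 and the simplices of K are:

  0-simplices (5): A, B, D, E, F
  1-simplices (10): AB, AD, AE, AF, BD, BE, BF, DE, DF, EF
  2-simplices (10): ABD, ABE, ABF, ADE, ADF, AEF, BDE, BDF, BEF, DEF
  3-simplices (5): ABDE, ABDF, ABEF, ADEF, BDEF

so the chain groups are C_0 ≅ Z^5, C_1 ≅ Z^10, C_2 ≅ Z^10, C_3 ≅ Z^5.

The boundary map ∂_1: C_1 → C_0 maps an edge to its endpoints' difference, ∂[p,q] = q − p.
The 5×10 boundary matrix has rank 4 and Smith normal form diag(1,1,1,1).

∂_2: C_2 → C_1 acts by ∂[p,q,r] = [q,r] − [p,r] + [p,q]. For instance
  ∂DEF = EF − DF + DE,
  ∂BDF = DF − BF + BD.
The 10×10 boundary matrix has rank 6 and Smith normal form diag(1,1,1,1,1,1).

The boundary map ∂_3: C_3 → C_2 sends each 3-simplex σ to the alternating sum Σ_i (−1)^i (σ with its i-th vertex removed). For instance
  ∂ABDE = BDE − ADE + ABE − ABD,
  ∂ABEF = BEF − AEF + ABF − ABE.
This gives a 10×5 integer matrix of rank 4; reducing to Smith normal form yields diagonal entries (1,1,1,1).

Now H_k = ker ∂_k / im ∂_{k+1}, so:

  H_0: rank C_0 − rank ∂_1 = 5 − 4 = 1, and the invariant factors of ∂_1 are all 1, so H_0 ≅ Z.
  H_1: rank ker ∂_1 − rank ∂_2 = (10 − 4) − 6 = 0, and the invariant factors of ∂_2 are all 1, so H_1 ≅ 0.
  H_2: rank ker ∂_2 − rank ∂_3 = (10 − 6) − 4 = 0, and the invariant factors of ∂_3 are all 1, so H_2 ≅ 0.
  H_3: rank ker ∂_3 − rank ∂_4 = (5 − 4) − 0 = 1, and there is no ∂_4, so H_3 ≅ Z.

As a check, the Euler characteristic is 5 − 10 + 10 − 5 = 0, which agrees with 1 − 0 + 0 − 1 = 0.

H_0 = Z,  H_1 = 0,  H_2 = 0,  H_3 = Z.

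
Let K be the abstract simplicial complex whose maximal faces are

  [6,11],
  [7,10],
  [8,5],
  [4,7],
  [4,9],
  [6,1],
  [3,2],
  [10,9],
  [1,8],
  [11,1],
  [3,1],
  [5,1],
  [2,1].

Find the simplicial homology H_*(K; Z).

H_0 ≅ Z^2,  H_1 ≅ Z^4.

Take the total order 1 < 2 < 3 < 4 < 5 < 6 < 7 < 8 < 9 < 10 < 11 on the vertex set. Then K (dimension 1) consists of the simplices:

  0-simplices (11): [1], [2], [3], [4], [5], [6], [7], [8], [9], [10], [11]
  1-simplices (13): [1,2], [1,3], [1,5], [1,6], [1,8], [1,11], [2,3], [4,7], [4,9], [5,8], [6,11], [7,10], [9,10]

giving chain groups C_0 ≅ Z^11, C_1 ≅ Z^13.

∂_1: C_1 → C_0 maps an edge to its endpoints' difference, ∂[p,q] = q − p.
The resulting 11×13 matrix has rank 9, and its Smith normal form has invariant factors (1,1,1,1,1,1,1,1,1).

Computing H_k = (kernel of ∂_k) / (image of ∂_{k+1}):

  H_0: rank C_0 − rank ∂_1 = 11 − 9 = 2, and the invariant factors of ∂_1 are all 1, so H_0 ≅ Z^2.
  H_1: rank ker ∂_1 − rank ∂_2 = (13 − 9) − 0 = 4, and there is no ∂_2, so H_1 ≅ Z^4.

(K is a triangulation of the disjoint union of a wedge of 3 circles and the circle S^1.)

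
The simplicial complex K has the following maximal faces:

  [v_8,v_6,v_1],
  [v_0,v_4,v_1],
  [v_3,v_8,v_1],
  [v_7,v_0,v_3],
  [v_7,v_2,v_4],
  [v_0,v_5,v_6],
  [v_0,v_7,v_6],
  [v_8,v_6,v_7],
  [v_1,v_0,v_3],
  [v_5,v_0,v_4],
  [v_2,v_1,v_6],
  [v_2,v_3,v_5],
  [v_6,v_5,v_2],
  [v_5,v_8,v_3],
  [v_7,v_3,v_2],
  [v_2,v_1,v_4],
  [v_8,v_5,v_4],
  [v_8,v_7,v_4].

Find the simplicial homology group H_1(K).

K has 9 vertices, 27 edges, 18 triangles.
rank ∂_1 = 8, rank ∂_2 = 17 ⇒ b_1 = 27 − 8 − 17 = 2; all invariant factors of ∂_2 are 1 so no torsion. So H_1 ≅ Z^2.

H_1 ≅ Z^2.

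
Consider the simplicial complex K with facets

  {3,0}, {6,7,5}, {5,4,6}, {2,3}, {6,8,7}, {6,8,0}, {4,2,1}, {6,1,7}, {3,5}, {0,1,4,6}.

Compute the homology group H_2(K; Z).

Order the vertices as 0 < 1 < 2 < 3 < 4 < 5 < 6 < 7 < 8. Listing each simplex with vertices in this order, K has dimension 3 with simplices:

  0-simplices (9): [0], [1], [2], [3], [4], [5], [6], [7], [8]
  1-simplices (19): [0,1], [0,3], [0,4], [0,6], [0,8], [1,2], [1,4], [1,6], [1,7], [2,3], [2,4], [3,5], [4,5], [4,6], [5,6], [5,7], [6,7], [6,8], [7,8]
  2-simplices (10): [0,1,4], [0,1,6], [0,4,6], [0,6,8], [1,2,4], [1,4,6], [1,6,7], [4,5,6], [5,6,7], [6,7,8]
  3-simplices (1): [0,1,4,6]

giving chain groups C_0 ≅ Z^9, C_1 ≅ Z^19, C_2 ≅ Z^10, C_3 ≅ Z^1.

∂_1: C_1 → C_0 maps an edge to its endpoints' difference, ∂[p,q] = q − p. For instance
  ∂[0,6] = [6] − [0].
As a 9×19 matrix over Z this has rank 8, with invariant factors (1,1,1,1,1,1,1,1).

∂_2: C_2 → C_1 maps a triangle to the signed sum of its edges. For instance
  ∂[1,4,6] = [4,6] − [1,6] + [1,4],
  ∂[4,5,6] = [5,6] − [4,6] + [4,5].
The resulting 19×10 matrix has rank 9, and its Smith normal form has invariant factors (1,1,1,1,1,1,1,1,1).

Boundary ∂_3: C_3 → C_2 sends each 3-simplex σ to the alternating sum Σ_i (−1)^i (σ with its i-th vertex removed). For instance
  ∂[0,1,4,6] = [1,4,6] − [0,4,6] + [0,1,6] − [0,1,4].
As a 10×1 matrix over Z this has rank 1, with invariant factors (1).

Now H_k = ker ∂_k / im ∂_{k+1}, so:

  H_2: rank ker ∂_2 − rank ∂_3 = (10 − 9) − 1 = 0, and the invariant factors of ∂_3 are all 1, so H_2 ≅ 0.

H_2 ≅ 0.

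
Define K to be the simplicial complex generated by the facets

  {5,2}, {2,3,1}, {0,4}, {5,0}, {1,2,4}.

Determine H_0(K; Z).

K has 6 vertices, 8 edges, 2 triangles.
rank ∂_0 = 0, rank ∂_1 = 5 ⇒ b_0 = 6 − 0 − 5 = 1; all invariant factors of ∂_1 are 1 so no torsion. So H_0 ≅ Z.

H_0 ≅ Z.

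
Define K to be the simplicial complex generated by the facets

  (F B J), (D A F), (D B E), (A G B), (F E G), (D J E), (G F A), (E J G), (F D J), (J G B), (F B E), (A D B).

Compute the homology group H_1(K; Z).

H_1 = Z/2.

We work with the vertex ordering A < B < D < E < F < G < J. The simplices of K, each written with vertices in increasing order, are:

  0-simplices (7): A, B, D, E, F, G, J
  1-simplices (18): AB, AD, AF, AG, BD, BE, BF, BG, BJ, DE, DF, DJ, EF, EG, EJ, FG, FJ, GJ
  2-simplices (12): ABD, ABG, ADF, AFG, BDE, BEF, BFJ, BGJ, DEJ, DFJ, EFG, EGJ

giving chain groups C_0 ≅ Z^7, C_1 ≅ Z^18, C_2 ≅ Z^12.

Boundary ∂_1: C_1 → C_0 maps an edge to its endpoints' difference, ∂[p,q] = q − p. For instance
  ∂EG = G − E.
The 7×18 boundary matrix has rank 6 and Smith normal form diag(1,1,1,1,1,1).

∂_2: C_2 → C_1 maps a triangle to the signed sum of its edges. For instance
  ∂BGJ = GJ − BJ + BG,
  ∂BDE = DE − BE + BD.
As a 18×12 matrix over Z this has rank 12, with invariant factors (1,1,1,1,1,1,1,1,1,1,1,2).

Computing H_k = (kernel of ∂_k) / (image of ∂_{k+1}):

  H_1: rank ker ∂_1 − rank ∂_2 = (18 − 6) − 12 = 0, and ∂_2 has invariant factor 2 > 1, so H_1 = Z/2.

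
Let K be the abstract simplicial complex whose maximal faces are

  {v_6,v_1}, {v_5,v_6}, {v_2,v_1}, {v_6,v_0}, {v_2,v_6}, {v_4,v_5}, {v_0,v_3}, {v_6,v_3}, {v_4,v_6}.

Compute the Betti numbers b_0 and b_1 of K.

b_0 = 1, b_1 = 3.

Take the total order v_0 < v_1 < v_2 < v_3 < v_4 < v_5 < v_6 on the vertex set. Then K (dimension 1) consists of the simplices:

  0-simplices (7): [v_0], [v_1], [v_2], [v_3], [v_4], [v_5], [v_6]
  1-simplices (9): [v_0,v_3], [v_0,v_6], [v_1,v_2], [v_1,v_6], [v_2,v_6], [v_3,v_6], [v_4,v_5], [v_4,v_6], [v_5,v_6]

Hence C_0 ≅ Z^7, C_1 ≅ Z^9.

Boundary ∂_1: C_1 → C_0 sends each edge [p,q] (with p < q) to q − p.
As a 7×9 matrix over Z this has rank 6, with invariant factors (1,1,1,1,1,1).

Now H_k = ker ∂_k / im ∂_{k+1}, so:

  H_0: rank C_0 − rank ∂_1 = 7 − 6 = 1, and the invariant factors of ∂_1 are all 1, so H_0 ≅ Z.
  H_1: rank ker ∂_1 − rank ∂_2 = (9 − 6) − 0 = 3, and there is no ∂_2, so H_1 ≅ Z^3.

Hence the Betti numbers are b_0 = 1, b_1 = 3.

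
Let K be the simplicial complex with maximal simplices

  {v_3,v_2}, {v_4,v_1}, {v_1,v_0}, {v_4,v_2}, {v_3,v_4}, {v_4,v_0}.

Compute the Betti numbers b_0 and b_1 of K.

b_0 = 1, b_1 = 2.

Take the total order v_0 < v_1 < v_2 < v_3 < v_4 on the vertex set. Then K (dimension 1) consists of the simplices:

  0-simplices (5): [v_0], [v_1], [v_2], [v_3], [v_4]
  1-simplices (6): [v_0,v_1], [v_0,v_4], [v_1,v_4], [v_2,v_3], [v_2,v_4], [v_3,v_4]

giving chain groups C_0 ≅ Z^5, C_1 ≅ Z^6.

Boundary ∂_1: C_1 → C_0 sends each edge [p,q] (with p < q) to q − p. For instance
  ∂[v_1,v_4] = [v_4] − [v_1].
The 5×6 boundary matrix has rank 4 and Smith normal form diag(1,1,1,1).

From H_k ≅ ker(∂_k) / im(∂_{k+1}) we obtain:

  H_0: rank C_0 − rank ∂_1 = 5 − 4 = 1, and the invariant factors of ∂_1 are all 1, so H_0 = Z.
  H_1: rank ker ∂_1 − rank ∂_2 = (6 − 4) − 0 = 2, and there is no ∂_2, so H_1 = Z^2.

As a check, the Euler characteristic is 5 − 6 = -1, which agrees with 1 − 2 = -1.
(K is a triangulation of a wedge of 2 circles.)

Hence the Betti numbers are b_0 = 1, b_1 = 2.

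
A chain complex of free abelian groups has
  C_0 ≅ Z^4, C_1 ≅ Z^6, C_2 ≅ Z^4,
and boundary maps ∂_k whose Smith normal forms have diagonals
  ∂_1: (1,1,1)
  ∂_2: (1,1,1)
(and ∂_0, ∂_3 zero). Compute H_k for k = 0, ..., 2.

H_0: b_0 = 4 − 0 − 3 = 1; torsion from ∂_1 factors > 1: none. So H_0 = Z.
H_1: b_1 = 6 − 3 − 3 = 0; torsion from ∂_2 factors > 1: none. So H_1 = 0.
H_2: b_2 = 4 − 3 − 0 = 1; torsion from ∂_3 factors > 1: none. So H_2 = Z.

H_0 = Z,  H_1 = 0,  H_2 = Z.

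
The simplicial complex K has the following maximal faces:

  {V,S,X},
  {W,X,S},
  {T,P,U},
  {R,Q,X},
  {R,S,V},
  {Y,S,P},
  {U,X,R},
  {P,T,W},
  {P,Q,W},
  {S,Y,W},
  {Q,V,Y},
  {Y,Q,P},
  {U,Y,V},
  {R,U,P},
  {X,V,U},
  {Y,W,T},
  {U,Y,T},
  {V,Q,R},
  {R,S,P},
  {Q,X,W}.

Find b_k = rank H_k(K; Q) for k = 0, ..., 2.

b_0 = 1, b_1 = 1, b_2 = 0.

Order the vertices as P < Q < R < S < T < U < V < W < X < Y. Listing each simplex with vertices in this order, K has dimension 2 with simplices:

  0-simplices (10): P, Q, R, S, T, U, V, W, X, Y
  1-simplices (30): PQ, PR, PS, PT, PU, PW, PY, QR, QV, QW, QX, QY, RS, RU, RV, RX, SV, SW, SX, SY, TU, TW, TY, UV, UX, UY, VX, VY, WX, WY
  2-simplices (20): PQW, PQY, PRS, PRU, PSY, PTU, PTW, QRV, QRX, QVY, QWX, RSV, RUX, SVX, SWX, SWY, TUY, TWY, UVX, UVY

giving chain groups C_0 ≅ Z^10, C_1 ≅ Z^30, C_2 ≅ Z^20.

Boundary ∂_1: C_1 → C_0 maps an edge to its endpoints' difference, ∂[p,q] = q − p. For instance
  ∂TW = W − T.
The 10×30 boundary matrix has rank 9 and Smith normal form diag(1,1,1,1,1,1,1,1,1).

Boundary ∂_2: C_2 → C_1 sends each 2-simplex [p,q,r] to [q,r] − [p,r] + [p,q]. For instance
  ∂PQW = QW − PW + PQ,
  ∂QWX = WX − QX + QW.
This gives a 30×20 integer matrix of rank 20; reducing to Smith normal form yields diagonal entries (1,1,1,1,1,1,1,1,1,1,1,1,1,1,1,1,1,1,1,2).

Computing H_k = (kernel of ∂_k) / (image of ∂_{k+1}):

  H_0: rank C_0 − rank ∂_1 = 10 − 9 = 1, and the invariant factors of ∂_1 are all 1, so H_0 = Z.
  H_1: rank ker ∂_1 − rank ∂_2 = (30 − 9) − 20 = 1, and ∂_2 has invariant factor 2 > 1, so H_1 = Z ⊕ Z/2.
  H_2: rank ker ∂_2 − rank ∂_3 = (20 − 20) − 0 = 0, and there is no ∂_3, so H_2 = 0.

Hence the Betti numbers are b_0 = 1, b_1 = 1, b_2 = 0.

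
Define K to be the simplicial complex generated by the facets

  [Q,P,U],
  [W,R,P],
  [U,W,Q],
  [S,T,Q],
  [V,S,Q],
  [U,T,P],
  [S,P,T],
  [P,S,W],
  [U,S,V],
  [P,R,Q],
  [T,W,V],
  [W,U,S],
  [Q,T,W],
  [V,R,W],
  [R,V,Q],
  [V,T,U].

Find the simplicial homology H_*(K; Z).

Fix the vertex order P < Q < R < S < T < U < V < W and write every simplex with vertices in increasing order. Then dim K = 2 and the simplices of K are:

  0-simplices (8): P, Q, R, S, T, U, V, W
  1-simplices (24): PQ, PR, PS, PT, PU, PW, QR, QS, QT, QU, QV, QW, RV, RW, ST, SU, SV, SW, TU, TV, TW, UV, UW, VW
  2-simplices (16): PQR, PQU, PRW, PST, PSW, PTU, QRV, QST, QSV, QTW, QUW, RVW, SUV, SUW, TUV, TVW

so the chain groups are C_0 ≅ Z^8, C_1 ≅ Z^24, C_2 ≅ Z^16.

∂_1: C_1 → C_0 maps an edge to its endpoints' difference, ∂[p,q] = q − p.
The 8×24 boundary matrix has rank 7 and Smith normal form diag(1,1,1,1,1,1,1).

∂_2: C_2 → C_1 sends each 2-simplex [p,q,r] to [q,r] − [p,r] + [p,q]. For instance
  ∂TVW = VW − TW + TV,
  ∂PQU = QU − PU + PQ.
The resulting 24×16 matrix has rank 15, and its Smith normal form has invariant factors (1,1,1,1,1,1,1,1,1,1,1,1,1,1,1).

Reading off H_k = ker ∂_k / im ∂_{k+1}:

  H_0: rank C_0 − rank ∂_1 = 8 − 7 = 1, and the invariant factors of ∂_1 are all 1, so H_0 = Z.
  H_1: rank ker ∂_1 − rank ∂_2 = (24 − 7) − 15 = 2, and the invariant factors of ∂_2 are all 1, so H_1 = Z^2.
  H_2: rank ker ∂_2 − rank ∂_3 = (16 − 15) − 0 = 1, and there is no ∂_3, so H_2 = Z.

(K is a triangulation of the torus T^2.)

H_0 ≅ Z,  H_1 ≅ Z^2,  H_2 ≅ Z.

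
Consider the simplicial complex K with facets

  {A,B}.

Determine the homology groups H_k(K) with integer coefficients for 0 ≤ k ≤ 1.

H_0 ≅ Z,  H_1 = 0.

Fix the vertex order A < B and write every simplex with vertices in increasing order. Then dim K = 1 and the simplices of K are:

  0-simplices (2): A, B
  1-simplices (1): AB

giving chain groups C_0 ≅ Z^2, C_1 ≅ Z^1.

Boundary ∂_1: C_1 → C_0 is given by ∂[p,q] = [q] − [p].
The 2×1 boundary matrix has rank 1 and Smith normal form diag(1).

Now H_k = ker ∂_k / im ∂_{k+1}, so:

  H_0: rank C_0 − rank ∂_1 = 2 − 1 = 1, and the invariant factors of ∂_1 are all 1, so H_0 = Z.
  H_1: rank ker ∂_1 − rank ∂_2 = (1 − 1) − 0 = 0, and there is no ∂_2, so H_1 = 0.

(K is a triangulation of the 1-simplex.)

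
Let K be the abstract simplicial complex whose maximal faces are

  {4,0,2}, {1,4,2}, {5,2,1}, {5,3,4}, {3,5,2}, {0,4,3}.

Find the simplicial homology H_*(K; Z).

H_0 = Z,  H_1 = Z,  H_2 = 0.

We work with the vertex ordering 0 < 1 < 2 < 3 < 4 < 5. The simplices of K, each written with vertices in increasing order, are:

  0-simplices (6): [0], [1], [2], [3], [4], [5]
  1-simplices (12): [0,2], [0,3], [0,4], [1,2], [1,4], [1,5], [2,3], [2,4], [2,5], [3,4], [3,5], [4,5]
  2-simplices (6): [0,2,4], [0,3,4], [1,2,4], [1,2,5], [2,3,5], [3,4,5]

giving chain groups C_0 ≅ Z^6, C_1 ≅ Z^12, C_2 ≅ Z^6.

∂_1: C_1 → C_0 is given by ∂[p,q] = [q] − [p].
The resulting 6×12 matrix has rank 5, and its Smith normal form has invariant factors (1,1,1,1,1).

Boundary ∂_2: C_2 → C_1 acts by ∂[p,q,r] = [q,r] − [p,r] + [p,q]. For instance
  ∂[3,4,5] = [4,5] − [3,5] + [3,4],
  ∂[1,2,5] = [2,5] − [1,5] + [1,2].
This gives a 12×6 integer matrix of rank 6; reducing to Smith normal form yields diagonal entries (1,1,1,1,1,1).

Computing H_k = (kernel of ∂_k) / (image of ∂_{k+1}):

  H_0: rank C_0 − rank ∂_1 = 6 − 5 = 1, and the invariant factors of ∂_1 are all 1, so H_0 ≅ Z.
  H_1: rank ker ∂_1 − rank ∂_2 = (12 − 5) − 6 = 1, and the invariant factors of ∂_2 are all 1, so H_1 ≅ Z.
  H_2: rank ker ∂_2 − rank ∂_3 = (6 − 6) − 0 = 0, and there is no ∂_3, so H_2 ≅ 0.

(K is a triangulation of the cylinder S^1 x I.)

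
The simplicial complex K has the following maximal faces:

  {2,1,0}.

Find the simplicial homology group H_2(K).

Take the total order 0 < 1 < 2 on the vertex set. Then K (dimension 2) consists of the simplices:

  0-simplices (3): [0], [1], [2]
  1-simplices (3): [0,1], [0,2], [1,2]
  2-simplices (1): [0,1,2]

Hence C_0 ≅ Z^3, C_1 ≅ Z^3, C_2 ≅ Z^1.

Boundary ∂_1: C_1 → C_0 is given by ∂[p,q] = [q] − [p]. For instance
  ∂[0,1] = [1] − [0].
The resulting 3×3 matrix has rank 2, and its Smith normal form has invariant factors (1,1).

The boundary map ∂_2: C_2 → C_1 acts by ∂[p,q,r] = [q,r] − [p,r] + [p,q]. For instance
  ∂[0,1,2] = [1,2] − [0,2] + [0,1].
As a 3×1 matrix over Z this has rank 1, with invariant factors (1).

Now H_k = ker ∂_k / im ∂_{k+1}, so:

  H_2: rank ker ∂_2 − rank ∂_3 = (1 − 1) − 0 = 0, and there is no ∂_3, so H_2 = 0.

H_2 = 0.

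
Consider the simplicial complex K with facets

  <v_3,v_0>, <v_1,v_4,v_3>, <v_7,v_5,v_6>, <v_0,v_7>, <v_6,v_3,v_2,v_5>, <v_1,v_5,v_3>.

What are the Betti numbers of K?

b_0 = 1, b_1 = 1, b_2 = 0, b_3 = 0.

Take the total order v_0 < v_1 < v_2 < v_3 < v_4 < v_5 < v_6 < v_7 on the vertex set. Then K (dimension 3) consists of the simplices:

  0-simplices (8): [v_0], [v_1], [v_2], [v_3], [v_4], [v_5], [v_6], [v_7]
  1-simplices (14): [v_0,v_3], [v_0,v_7], [v_1,v_3], [v_1,v_4], [v_1,v_5], [v_2,v_3], [v_2,v_5], [v_2,v_6], [v_3,v_4], [v_3,v_5], [v_3,v_6], [v_5,v_6], [v_5,v_7], [v_6,v_7]
  2-simplices (7): [v_1,v_3,v_4], [v_1,v_3,v_5], [v_2,v_3,v_5], [v_2,v_3,v_6], [v_2,v_5,v_6], [v_3,v_5,v_6], [v_5,v_6,v_7]
  3-simplices (1): [v_2,v_3,v_5,v_6]

so the chain groups are C_0 ≅ Z^8, C_1 ≅ Z^14, C_2 ≅ Z^7, C_3 ≅ Z^1.

The boundary map ∂_1: C_1 → C_0 maps an edge to its endpoints' difference, ∂[p,q] = q − p. For instance
  ∂[v_5,v_6] = [v_6] − [v_5].
The 8×14 boundary matrix has rank 7 and Smith normal form diag(1,1,1,1,1,1,1).

The boundary map ∂_2: C_2 → C_1 acts by ∂[p,q,r] = [q,r] − [p,r] + [p,q]. For instance
  ∂[v_2,v_3,v_6] = [v_3,v_6] − [v_2,v_6] + [v_2,v_3],
  ∂[v_2,v_3,v_5] = [v_3,v_5] − [v_2,v_5] + [v_2,v_3].
The 14×7 boundary matrix has rank 6 and Smith normal form diag(1,1,1,1,1,1).

Boundary ∂_3: C_3 → C_2 sends each 3-simplex σ to the alternating sum Σ_i (−1)^i (σ with its i-th vertex removed). For instance
  ∂[v_2,v_3,v_5,v_6] = [v_3,v_5,v_6] − [v_2,v_5,v_6] + [v_2,v_3,v_6] − [v_2,v_3,v_5].
The resulting 7×1 matrix has rank 1, and its Smith normal form has invariant factors (1).

From H_k ≅ ker(∂_k) / im(∂_{k+1}) we obtain:

  H_0: rank C_0 − rank ∂_1 = 8 − 7 = 1, and the invariant factors of ∂_1 are all 1, so H_0 ≅ Z.
  H_1: rank ker ∂_1 − rank ∂_2 = (14 − 7) − 6 = 1, and the invariant factors of ∂_2 are all 1, so H_1 ≅ Z.
  H_2: rank ker ∂_2 − rank ∂_3 = (7 − 6) − 1 = 0, and the invariant factors of ∂_3 are all 1, so H_2 ≅ 0.
  H_3: rank ker ∂_3 − rank ∂_4 = (1 − 1) − 0 = 0, and there is no ∂_4, so H_3 ≅ 0.

As a check, the Euler characteristic is 8 − 14 + 7 − 1 = 0, which agrees with 1 − 1 + 0 − 0 = 0.

Hence the Betti numbers are b_0 = 1, b_1 = 1, b_2 = 0, b_3 = 0.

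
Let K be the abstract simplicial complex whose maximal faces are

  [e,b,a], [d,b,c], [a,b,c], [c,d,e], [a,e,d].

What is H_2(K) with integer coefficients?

H_2 = 0.

K has 5 vertices, 10 edges, 5 triangles.
rank ∂_2 = 5, rank ∂_3 = 0 ⇒ b_2 = 5 − 5 − 0 = 0. So H_2 = 0.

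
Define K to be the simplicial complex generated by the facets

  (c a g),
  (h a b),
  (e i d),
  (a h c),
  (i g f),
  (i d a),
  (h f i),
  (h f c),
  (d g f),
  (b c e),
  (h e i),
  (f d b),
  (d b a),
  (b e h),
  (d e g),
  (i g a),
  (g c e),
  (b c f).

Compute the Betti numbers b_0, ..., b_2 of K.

Fix the vertex order a < b < c < d < e < f < g < h < i and write every simplex with vertices in increasing order. Then dim K = 2 and the simplices of K are:

  0-simplices (9): a, b, c, d, e, f, g, h, i
  1-simplices (27): ab, ac, ad, ag, ah, ai, bc, bd, be, bf, bh, ce, cf, cg, ch, de, df, dg, di, eg, eh, ei, fg, fh, fi, gi, hi
  2-simplices (18): abd, abh, acg, ach, adi, agi, bce, bcf, bdf, beh, ceg, cfh, deg, dei, dfg, ehi, fgi, fhi

Hence C_0 ≅ Z^9, C_1 ≅ Z^27, C_2 ≅ Z^18.

Boundary ∂_1: C_1 → C_0 sends each edge [p,q] (with p < q) to q − p.
The 9×27 boundary matrix has rank 8 and Smith normal form diag(1,1,1,1,1,1,1,1).

The boundary map ∂_2: C_2 → C_1 maps a triangle to the signed sum of its edges. For instance
  ∂ehi = hi − ei + eh,
  ∂bce = ce − be + bc.
This gives a 27×18 integer matrix of rank 18; reducing to Smith normal form yields diagonal entries (1,1,1,1,1,1,1,1,1,1,1,1,1,1,1,1,1,2).

Computing H_k = (kernel of ∂_k) / (image of ∂_{k+1}):

  H_0: rank C_0 − rank ∂_1 = 9 − 8 = 1, and the invariant factors of ∂_1 are all 1, so H_0 ≅ Z.
  H_1: rank ker ∂_1 − rank ∂_2 = (27 − 8) − 18 = 1, and ∂_2 has invariant factor 2 > 1, so H_1 ≅ Z × Z/2.
  H_2: rank ker ∂_2 − rank ∂_3 = (18 − 18) − 0 = 0, and there is no ∂_3, so H_2 ≅ 0.

Hence the Betti numbers are b_0 = 1, b_1 = 1, b_2 = 0.

b_0 = 1, b_1 = 1, b_2 = 0.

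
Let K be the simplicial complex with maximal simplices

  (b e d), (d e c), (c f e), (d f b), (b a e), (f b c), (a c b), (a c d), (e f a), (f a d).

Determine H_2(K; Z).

H_2 = 0.

Take the total order a < b < c < d < e < f on the vertex set. Then K (dimension 2) consists of the simplices:

  0-simplices (6): a, b, c, d, e, f
  1-simplices (15): ab, ac, ad, ae, af, bc, bd, be, bf, cd, ce, cf, de, df, ef
  2-simplices (10): abc, abe, acd, adf, aef, bcf, bde, bdf, cde, cef

Hence C_0 ≅ Z^6, C_1 ≅ Z^15, C_2 ≅ Z^10.

∂_1: C_1 → C_0 maps an edge to its endpoints' difference, ∂[p,q] = q − p. For instance
  ∂bd = d − b.
As a 6×15 matrix over Z this has rank 5, with invariant factors (1,1,1,1,1).

∂_2: C_2 → C_1 sends each 2-simplex [p,q,r] to [q,r] − [p,r] + [p,q]. For instance
  ∂bcf = cf − bf + bc,
  ∂abe = be − ae + ab.
The resulting 15×10 matrix has rank 10, and its Smith normal form has invariant factors (1,1,1,1,1,1,1,1,1,2).

Reading off H_k = ker ∂_k / im ∂_{k+1}:

  H_2: rank ker ∂_2 − rank ∂_3 = (10 − 10) − 0 = 0, and there is no ∂_3, so H_2 ≅ 0.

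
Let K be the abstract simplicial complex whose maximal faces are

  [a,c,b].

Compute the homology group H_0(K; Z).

H_0 = Z.

K has 3 vertices, 3 edges, 1 triangle.
rank ∂_0 = 0, rank ∂_1 = 2 ⇒ b_0 = 3 − 0 − 2 = 1; all invariant factors of ∂_1 are 1 so no torsion. So H_0 ≅ Z.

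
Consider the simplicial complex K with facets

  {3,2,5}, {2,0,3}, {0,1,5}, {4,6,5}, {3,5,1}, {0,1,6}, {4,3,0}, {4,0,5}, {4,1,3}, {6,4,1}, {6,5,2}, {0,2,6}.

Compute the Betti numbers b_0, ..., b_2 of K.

Order the vertices as 0 < 1 < 2 < 3 < 4 < 5 < 6. Listing each simplex with vertices in this order, K has dimension 2 with simplices:

  0-simplices (7): [0], [1], [2], [3], [4], [5], [6]
  1-simplices (18): [0,1], [0,2], [0,3], [0,4], [0,5], [0,6], [1,3], [1,4], [1,5], [1,6], [2,3], [2,5], [2,6], [3,4], [3,5], [4,5], [4,6], [5,6]
  2-simplices (12): [0,1,5], [0,1,6], [0,2,3], [0,2,6], [0,3,4], [0,4,5], [1,3,4], [1,3,5], [1,4,6], [2,3,5], [2,5,6], [4,5,6]

Hence C_0 ≅ Z^7, C_1 ≅ Z^18, C_2 ≅ Z^12.

Boundary ∂_1: C_1 → C_0 maps an edge to its endpoints' difference, ∂[p,q] = q − p. For instance
  ∂[2,6] = [6] − [2].
The 7×18 boundary matrix has rank 6 and Smith normal form diag(1,1,1,1,1,1).

Boundary ∂_2: C_2 → C_1 acts by ∂[p,q,r] = [q,r] − [p,r] + [p,q]. For instance
  ∂[0,2,6] = [2,6] − [0,6] + [0,2],
  ∂[1,4,6] = [4,6] − [1,6] + [1,4].
The resulting 18×12 matrix has rank 12, and its Smith normal form has invariant factors (1,1,1,1,1,1,1,1,1,1,1,2).

Now H_k = ker ∂_k / im ∂_{k+1}, so:

  H_0: rank C_0 − rank ∂_1 = 7 − 6 = 1, and the invariant factors of ∂_1 are all 1, so H_0 ≅ Z.
  H_1: rank ker ∂_1 − rank ∂_2 = (18 − 6) − 12 = 0, and ∂_2 has invariant factor 2 > 1, so H_1 ≅ Z/2.
  H_2: rank ker ∂_2 − rank ∂_3 = (12 − 12) − 0 = 0, and there is no ∂_3, so H_2 ≅ 0.

(K is a triangulation of the real projective plane RP^2.)

Hence the Betti numbers are b_0 = 1, b_1 = 0, b_2 = 0.

b_0 = 1, b_1 = 0, b_2 = 0.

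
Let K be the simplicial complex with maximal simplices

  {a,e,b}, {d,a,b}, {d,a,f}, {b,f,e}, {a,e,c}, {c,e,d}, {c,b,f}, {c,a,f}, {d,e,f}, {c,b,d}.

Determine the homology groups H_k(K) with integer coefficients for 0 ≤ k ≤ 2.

Fix the vertex order a < b < c < d < e < f and write every simplex with vertices in increasing order. Then dim K = 2 and the simplices of K are:

  0-simplices (6): a, b, c, d, e, f
  1-simplices (15): ab, ac, ad, ae, af, bc, bd, be, bf, cd, ce, cf, de, df, ef
  2-simplices (10): abd, abe, ace, acf, adf, bcd, bcf, bef, cde, def

so the chain groups are C_0 ≅ Z^6, C_1 ≅ Z^15, C_2 ≅ Z^10.

Boundary ∂_1: C_1 → C_0 is given by ∂[p,q] = [q] − [p]. For instance
  ∂bc = c − b.
The 6×15 boundary matrix has rank 5 and Smith normal form diag(1,1,1,1,1).

Boundary ∂_2: C_2 → C_1 maps a triangle to the signed sum of its edges. For instance
  ∂bcd = cd − bd + bc,
  ∂acf = cf − af + ac.
The resulting 15×10 matrix has rank 10, and its Smith normal form has invariant factors (1,1,1,1,1,1,1,1,1,2).

Computing H_k = (kernel of ∂_k) / (image of ∂_{k+1}):

  H_0: rank C_0 − rank ∂_1 = 6 − 5 = 1, and the invariant factors of ∂_1 are all 1, so H_0 ≅ Z.
  H_1: rank ker ∂_1 − rank ∂_2 = (15 − 5) − 10 = 0, and ∂_2 has invariant factor 2 > 1, so H_1 ≅ Z/2Z.
  H_2: rank ker ∂_2 − rank ∂_3 = (10 − 10) − 0 = 0, and there is no ∂_3, so H_2 ≅ 0.

H_0 = Z,  H_1 = Z/2Z,  H_2 = 0.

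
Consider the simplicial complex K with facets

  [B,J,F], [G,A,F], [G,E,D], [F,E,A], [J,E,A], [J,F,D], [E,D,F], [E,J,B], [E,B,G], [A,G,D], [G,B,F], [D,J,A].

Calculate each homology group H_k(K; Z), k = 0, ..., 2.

H_0 ≅ Z,  H_1 ≅ Z/2,  H_2 = 0.

We work with the vertex ordering A < B < D < E < F < G < J. The simplices of K, each written with vertices in increasing order, are:

  0-simplices (7): A, B, D, E, F, G, J
  1-simplices (18): AD, AE, AF, AG, AJ, BE, BF, BG, BJ, DE, DF, DG, DJ, EF, EG, EJ, FG, FJ
  2-simplices (12): ADG, ADJ, AEF, AEJ, AFG, BEG, BEJ, BFG, BFJ, DEF, DEG, DFJ

giving chain groups C_0 ≅ Z^7, C_1 ≅ Z^18, C_2 ≅ Z^12.

Boundary ∂_1: C_1 → C_0 maps an edge to its endpoints' difference, ∂[p,q] = q − p. For instance
  ∂AE = E − A.
The 7×18 boundary matrix has rank 6 and Smith normal form diag(1,1,1,1,1,1).

∂_2: C_2 → C_1 maps a triangle to the signed sum of its edges. For instance
  ∂DFJ = FJ − DJ + DF,
  ∂DEG = EG − DG + DE.
The resulting 18×12 matrix has rank 12, and its Smith normal form has invariant factors (1,1,1,1,1,1,1,1,1,1,1,2).

Reading off H_k = ker ∂_k / im ∂_{k+1}:

  H_0: rank C_0 − rank ∂_1 = 7 − 6 = 1, and the invariant factors of ∂_1 are all 1, so H_0 ≅ Z.
  H_1: rank ker ∂_1 − rank ∂_2 = (18 − 6) − 12 = 0, and ∂_2 has invariant factor 2 > 1, so H_1 ≅ Z/2.
  H_2: rank ker ∂_2 − rank ∂_3 = (12 − 12) − 0 = 0, and there is no ∂_3, so H_2 ≅ 0.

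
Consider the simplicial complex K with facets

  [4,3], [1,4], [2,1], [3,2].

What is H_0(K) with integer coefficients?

H_0 ≅ Z.

Order the vertices as 1 < 2 < 3 < 4. Listing each simplex with vertices in this order, K has dimension 1 with simplices:

  0-simplices (4): [1], [2], [3], [4]
  1-simplices (4): [1,2], [1,4], [2,3], [3,4]

Hence C_0 ≅ Z^4, C_1 ≅ Z^4.

The boundary map ∂_1: C_1 → C_0 is given by ∂[p,q] = [q] − [p].
The resulting 4×4 matrix has rank 3, and its Smith normal form has invariant factors (1,1,1).

Computing H_k = (kernel of ∂_k) / (image of ∂_{k+1}):

  H_0: rank C_0 − rank ∂_1 = 4 − 3 = 1, and the invariant factors of ∂_1 are all 1, so H_0 = Z.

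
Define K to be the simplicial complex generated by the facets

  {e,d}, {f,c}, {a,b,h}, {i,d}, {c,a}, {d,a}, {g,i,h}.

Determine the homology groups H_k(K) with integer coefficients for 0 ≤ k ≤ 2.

We work with the vertex ordering a < b < c < d < e < f < g < h < i. The simplices of K, each written with vertices in increasing order, are:

  0-simplices (9): a, b, c, d, e, f, g, h, i
  1-simplices (11): ab, ac, ad, ah, bh, cf, de, di, gh, gi, hi
  2-simplices (2): abh, ghi

Hence C_0 ≅ Z^9, C_1 ≅ Z^11, C_2 ≅ Z^2.

∂_1: C_1 → C_0 sends each edge [p,q] (with p < q) to q − p. For instance
  ∂de = e − d.
As a 9×11 matrix over Z this has rank 8, with invariant factors (1,1,1,1,1,1,1,1).

Boundary ∂_2: C_2 → C_1 maps a triangle to the signed sum of its edges. For instance
  ∂abh = bh − ah + ab,
  ∂ghi = hi − gi + gh.
As a 11×2 matrix over Z this has rank 2, with invariant factors (1,1).

Reading off H_k = ker ∂_k / im ∂_{k+1}:

  H_0: rank C_0 − rank ∂_1 = 9 − 8 = 1, and the invariant factors of ∂_1 are all 1, so H_0 ≅ Z.
  H_1: rank ker ∂_1 − rank ∂_2 = (11 − 8) − 2 = 1, and the invariant factors of ∂_2 are all 1, so H_1 ≅ Z.
  H_2: rank ker ∂_2 − rank ∂_3 = (2 − 2) − 0 = 0, and there is no ∂_3, so H_2 ≅ 0.

H_0 = Z,  H_1 = Z,  H_2 = 0.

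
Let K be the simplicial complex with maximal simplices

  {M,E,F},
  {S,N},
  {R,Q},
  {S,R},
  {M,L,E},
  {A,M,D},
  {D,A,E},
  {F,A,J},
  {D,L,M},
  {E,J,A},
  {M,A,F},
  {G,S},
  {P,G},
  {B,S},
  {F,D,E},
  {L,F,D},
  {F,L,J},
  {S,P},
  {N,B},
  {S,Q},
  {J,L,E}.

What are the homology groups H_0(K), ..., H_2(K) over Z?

H_0 ≅ Z^2,  H_1 ≅ Z^3 ⊕ Z/2,  H_2 = 0.

We work with the vertex ordering A < B < D < E < F < G < J < L < M < N < P < Q < R < S. The simplices of K, each written with vertices in increasing order, are:

  0-simplices (14): A, B, D, E, F, G, J, L, M, N, P, Q, R, S
  1-simplices (27): AD, AE, AF, AJ, AM, BN, BS, DE, DF, DL, DM, EF, EJ, EL, EM, FJ, FL, FM, GP, GS, JL, LM, NS, PS, QR, QS, RS
  2-simplices (12): ADE, ADM, AEJ, AFJ, AFM, DEF, DFL, DLM, EFM, EJL, ELM, FJL

Hence C_0 ≅ Z^14, C_1 ≅ Z^27, C_2 ≅ Z^12.

The boundary map ∂_1: C_1 → C_0 sends each edge [p,q] (with p < q) to q − p. For instance
  ∂PS = S − P.
This gives a 14×27 integer matrix of rank 12; reducing to Smith normal form yields diagonal entries (1,1,1,1,1,1,1,1,1,1,1,1).

Boundary ∂_2: C_2 → C_1 sends each 2-simplex [p,q,r] to [q,r] − [p,r] + [p,q]. For instance
  ∂ADM = DM − AM + AD,
  ∂DEF = EF − DF + DE.
The 27×12 boundary matrix has rank 12 and Smith normal form diag(1,1,1,1,1,1,1,1,1,1,1,2).

Computing H_k = (kernel of ∂_k) / (image of ∂_{k+1}):

  H_0: rank C_0 − rank ∂_1 = 14 − 12 = 2, and the invariant factors of ∂_1 are all 1, so H_0 ≅ Z^2.
  H_1: rank ker ∂_1 − rank ∂_2 = (27 − 12) − 12 = 3, and ∂_2 has invariant factor 2 > 1, so H_1 ≅ Z^3 ⊕ Z/2.
  H_2: rank ker ∂_2 − rank ∂_3 = (12 − 12) − 0 = 0, and there is no ∂_3, so H_2 ≅ 0.

As a check, the Euler characteristic is 14 − 27 + 12 = -1, which agrees with 2 − 3 + 0 = -1.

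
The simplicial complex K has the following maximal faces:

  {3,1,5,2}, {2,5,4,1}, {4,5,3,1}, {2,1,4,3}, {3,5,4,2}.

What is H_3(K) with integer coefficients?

H_3 = Z.

Fix the vertex order 1 < 2 < 3 < 4 < 5 and write every simplex with vertices in increasing order. Then dim K = 3 and the simplices of K are:

  0-simplices (5): [1], [2], [3], [4], [5]
  1-simplices (10): [1,2], [1,3], [1,4], [1,5], [2,3], [2,4], [2,5], [3,4], [3,5], [4,5]
  2-simplices (10): [1,2,3], [1,2,4], [1,2,5], [1,3,4], [1,3,5], [1,4,5], [2,3,4], [2,3,5], [2,4,5], [3,4,5]
  3-simplices (5): [1,2,3,4], [1,2,3,5], [1,2,4,5], [1,3,4,5], [2,3,4,5]

giving chain groups C_0 ≅ Z^5, C_1 ≅ Z^10, C_2 ≅ Z^10, C_3 ≅ Z^5.

Boundary ∂_1: C_1 → C_0 maps an edge to its endpoints' difference, ∂[p,q] = q − p.
As a 5×10 matrix over Z this has rank 4, with invariant factors (1,1,1,1).

The boundary map ∂_2: C_2 → C_1 maps a triangle to the signed sum of its edges. For instance
  ∂[2,3,5] = [3,5] − [2,5] + [2,3],
  ∂[1,2,5] = [2,5] − [1,5] + [1,2].
The 10×10 boundary matrix has rank 6 and Smith normal form diag(1,1,1,1,1,1).

∂_3: C_3 → C_2 sends each 3-simplex σ to the alternating sum Σ_i (−1)^i (σ with its i-th vertex removed). For instance
  ∂[2,3,4,5] = [3,4,5] − [2,4,5] + [2,3,5] − [2,3,4],
  ∂[1,2,3,4] = [2,3,4] − [1,3,4] + [1,2,4] − [1,2,3].
The resulting 10×5 matrix has rank 4, and its Smith normal form has invariant factors (1,1,1,1).

Now H_k = ker ∂_k / im ∂_{k+1}, so:

  H_3: rank ker ∂_3 − rank ∂_4 = (5 − 4) − 0 = 1, and there is no ∂_4, so H_3 ≅ Z.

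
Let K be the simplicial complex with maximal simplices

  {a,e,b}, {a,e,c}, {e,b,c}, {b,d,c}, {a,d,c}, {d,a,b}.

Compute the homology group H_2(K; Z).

H_2 = Z.

K has 5 vertices, 9 edges, 6 triangles.
rank ∂_2 = 5, rank ∂_3 = 0 ⇒ b_2 = 6 − 5 − 0 = 1. So H_2 = Z.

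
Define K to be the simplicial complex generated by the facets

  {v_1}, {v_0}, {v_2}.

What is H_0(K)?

H_0 = Z^3.

Order the vertices as v_0 < v_1 < v_2. Listing each simplex with vertices in this order, K has dimension 0 with simplices:

  0-simplices (3): [v_0], [v_1], [v_2]

so the chain groups are C_0 ≅ Z^3.

Reading off H_k = ker ∂_k / im ∂_{k+1}:

  H_0: rank C_0 − rank ∂_1 = 3 − 0 = 3, and there is no ∂_1, so H_0 = Z^3.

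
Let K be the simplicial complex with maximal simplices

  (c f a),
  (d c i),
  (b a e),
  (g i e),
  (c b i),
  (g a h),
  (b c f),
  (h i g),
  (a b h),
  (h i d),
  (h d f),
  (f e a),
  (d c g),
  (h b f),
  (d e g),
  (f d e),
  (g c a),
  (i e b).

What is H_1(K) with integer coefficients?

H_1 ≅ Z ⊕ Z/2.

Take the total order a < b < c < d < e < f < g < h < i on the vertex set. Then K (dimension 2) consists of the simplices:

  0-simplices (9): a, b, c, d, e, f, g, h, i
  1-simplices (27): ab, ac, ae, af, ag, ah, bc, be, bf, bh, bi, cd, cf, cg, ci, de, df, dg, dh, di, ef, eg, ei, fh, gh, gi, hi
  2-simplices (18): abe, abh, acf, acg, aef, agh, bcf, bci, bei, bfh, cdg, cdi, def, deg, dfh, dhi, egi, ghi

Hence C_0 ≅ Z^9, C_1 ≅ Z^27, C_2 ≅ Z^18.

Boundary ∂_1: C_1 → C_0 sends each edge [p,q] (with p < q) to q − p.
This gives a 9×27 integer matrix of rank 8; reducing to Smith normal form yields diagonal entries (1,1,1,1,1,1,1,1).

Boundary ∂_2: C_2 → C_1 acts by ∂[p,q,r] = [q,r] − [p,r] + [p,q]. For instance
  ∂aef = ef − af + ae,
  ∂bei = ei − bi + be.
As a 27×18 matrix over Z this has rank 18, with invariant factors (1,1,1,1,1,1,1,1,1,1,1,1,1,1,1,1,1,2).

Now H_k = ker ∂_k / im ∂_{k+1}, so:

  H_1: rank ker ∂_1 − rank ∂_2 = (27 − 8) − 18 = 1, and ∂_2 has invariant factor 2 > 1, so H_1 ≅ Z ⊕ Z/2.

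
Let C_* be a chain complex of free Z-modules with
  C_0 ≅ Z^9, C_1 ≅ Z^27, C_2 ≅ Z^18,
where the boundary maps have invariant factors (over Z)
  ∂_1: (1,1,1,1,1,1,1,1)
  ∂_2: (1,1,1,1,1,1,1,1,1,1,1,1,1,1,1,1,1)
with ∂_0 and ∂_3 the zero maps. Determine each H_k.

H_0: b_0 = 9 − 0 − 8 = 1; torsion from ∂_1 factors > 1: none. So H_0 ≅ Z.
H_1: b_1 = 27 − 8 − 17 = 2; torsion from ∂_2 factors > 1: none. So H_1 ≅ Z^2.
H_2: b_2 = 18 − 17 − 0 = 1; torsion from ∂_3 factors > 1: none. So H_2 ≅ Z.

H_0 ≅ Z,  H_1 ≅ Z^2,  H_2 ≅ Z.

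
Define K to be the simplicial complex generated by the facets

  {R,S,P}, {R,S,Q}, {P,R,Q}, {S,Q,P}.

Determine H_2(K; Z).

H_2 = Z.

Fix the vertex order P < Q < R < S and write every simplex with vertices in increasing order. Then dim K = 2 and the simplices of K are:

  0-simplices (4): P, Q, R, S
  1-simplices (6): PQ, PR, PS, QR, QS, RS
  2-simplices (4): PQR, PQS, PRS, QRS

giving chain groups C_0 ≅ Z^4, C_1 ≅ Z^6, C_2 ≅ Z^4.

Boundary ∂_1: C_1 → C_0 sends each edge [p,q] (with p < q) to q − p. For instance
  ∂PQ = Q − P.
As a 4×6 matrix over Z this has rank 3, with invariant factors (1,1,1).

The boundary map ∂_2: C_2 → C_1 acts by ∂[p,q,r] = [q,r] − [p,r] + [p,q]. For instance
  ∂PQR = QR − PR + PQ,
  ∂PQS = QS − PS + PQ.
This gives a 6×4 integer matrix of rank 3; reducing to Smith normal form yields diagonal entries (1,1,1).

Computing H_k = (kernel of ∂_k) / (image of ∂_{k+1}):

  H_2: rank ker ∂_2 − rank ∂_3 = (4 − 3) − 0 = 1, and there is no ∂_3, so H_2 = Z.

(K is a triangulation of the 2-sphere S^2.)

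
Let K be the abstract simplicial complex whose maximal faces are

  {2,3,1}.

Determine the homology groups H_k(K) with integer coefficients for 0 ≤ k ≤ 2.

H_0 ≅ Z,  H_1 = 0,  H_2 = 0.

We work with the vertex ordering 1 < 2 < 3. The simplices of K, each written with vertices in increasing order, are:

  0-simplices (3): [1], [2], [3]
  1-simplices (3): [1,2], [1,3], [2,3]
  2-simplices (1): [1,2,3]

Hence C_0 ≅ Z^3, C_1 ≅ Z^3, C_2 ≅ Z^1.

∂_1: C_1 → C_0 is given by ∂[p,q] = [q] − [p]. For instance
  ∂[1,2] = [2] − [1].
As a 3×3 matrix over Z this has rank 2, with invariant factors (1,1).

Boundary ∂_2: C_2 → C_1 sends each 2-simplex [p,q,r] to [q,r] − [p,r] + [p,q]. For instance
  ∂[1,2,3] = [2,3] − [1,3] + [1,2].
The resulting 3×1 matrix has rank 1, and its Smith normal form has invariant factors (1).

Now H_k = ker ∂_k / im ∂_{k+1}, so:

  H_0: rank C_0 − rank ∂_1 = 3 − 2 = 1, and the invariant factors of ∂_1 are all 1, so H_0 ≅ Z.
  H_1: rank ker ∂_1 − rank ∂_2 = (3 − 2) − 1 = 0, and the invariant factors of ∂_2 are all 1, so H_1 ≅ 0.
  H_2: rank ker ∂_2 − rank ∂_3 = (1 − 1) − 0 = 0, and there is no ∂_3, so H_2 ≅ 0.

As a check, the Euler characteristic is 3 − 3 + 1 = 1, which agrees with 1 − 0 + 0 = 1.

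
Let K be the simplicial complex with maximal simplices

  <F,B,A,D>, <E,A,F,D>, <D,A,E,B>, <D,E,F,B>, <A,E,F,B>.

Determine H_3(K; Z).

H_3 = Z.

We work with the vertex ordering A < B < D < E < F. The simplices of K, each written with vertices in increasing order, are:

  0-simplices (5): A, B, D, E, F
  1-simplices (10): AB, AD, AE, AF, BD, BE, BF, DE, DF, EF
  2-simplices (10): ABD, ABE, ABF, ADE, ADF, AEF, BDE, BDF, BEF, DEF
  3-simplices (5): ABDE, ABDF, ABEF, ADEF, BDEF

so the chain groups are C_0 ≅ Z^5, C_1 ≅ Z^10, C_2 ≅ Z^10, C_3 ≅ Z^5.

∂_1: C_1 → C_0 maps an edge to its endpoints' difference, ∂[p,q] = q − p. For instance
  ∂AF = F − A.
As a 5×10 matrix over Z this has rank 4, with invariant factors (1,1,1,1).

∂_2: C_2 → C_1 acts by ∂[p,q,r] = [q,r] − [p,r] + [p,q]. For instance
  ∂ABD = BD − AD + AB,
  ∂DEF = EF − DF + DE.
As a 10×10 matrix over Z this has rank 6, with invariant factors (1,1,1,1,1,1).

Boundary ∂_3: C_3 → C_2 sends each 3-simplex σ to the alternating sum Σ_i (−1)^i (σ with its i-th vertex removed). For instance
  ∂ABEF = BEF − AEF + ABF − ABE,
  ∂ABDE = BDE − ADE + ABE − ABD.
The 10×5 boundary matrix has rank 4 and Smith normal form diag(1,1,1,1).

Computing H_k = (kernel of ∂_k) / (image of ∂_{k+1}):

  H_3: rank ker ∂_3 − rank ∂_4 = (5 − 4) − 0 = 1, and there is no ∂_4, so H_3 = Z.

(K is a triangulation of the 3-sphere S^3.)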